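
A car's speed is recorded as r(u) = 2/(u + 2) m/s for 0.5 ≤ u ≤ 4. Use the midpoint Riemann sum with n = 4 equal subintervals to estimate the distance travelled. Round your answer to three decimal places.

Δu = (4 − 0.5)/4 = 0.875.
Midpoints: 0.9375, 1.8125, 2.6875, 3.5625.
r(0.9375) = 32/47, r(1.8125) = 32/61, r(2.6875) = 32/75, r(3.5625) = 32/89.
Sum = Δu · [r(0.9375) + r(1.8125) + r(2.6875) + r(3.5625)].
Sum ≈ 1.743.

1.743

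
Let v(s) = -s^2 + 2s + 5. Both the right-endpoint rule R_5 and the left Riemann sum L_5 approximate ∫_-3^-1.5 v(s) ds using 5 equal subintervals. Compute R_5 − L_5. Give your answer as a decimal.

R_5 = -5.685.
L_5 = -8.61.
R_5 − L_5 = 2.925.

2.925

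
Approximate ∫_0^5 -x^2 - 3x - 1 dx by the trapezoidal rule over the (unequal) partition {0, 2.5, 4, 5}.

Subinterval widths: 2.5, 1.5, 1.
f(0) = -1, f(2.5) = -14.75, f(4) = -29, f(5) = -41.
On each subinterval the trapezoid contributes (Δx_i/2)·[f(x_{i-1}) + f(x_i)].
Sum = -87.5.

-87.5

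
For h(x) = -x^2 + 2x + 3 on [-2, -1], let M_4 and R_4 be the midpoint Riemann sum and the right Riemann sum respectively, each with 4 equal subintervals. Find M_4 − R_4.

M_4 = -2.328125.
R_4 = -1.71875.
M_4 − R_4 = -0.609375.

-0.609375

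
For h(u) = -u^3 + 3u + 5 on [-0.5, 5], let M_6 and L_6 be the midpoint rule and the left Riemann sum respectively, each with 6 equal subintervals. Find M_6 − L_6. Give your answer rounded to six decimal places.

-41.987630

M_6 ≈ -89.00976562.
L_6 ≈ -47.02213542.
M_6 − L_6 ≈ -41.987630.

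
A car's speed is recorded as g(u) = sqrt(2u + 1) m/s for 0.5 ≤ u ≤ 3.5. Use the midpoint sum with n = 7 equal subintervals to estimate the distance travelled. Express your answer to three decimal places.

6.602

Δu = (3.5 − 0.5)/7 = 3/7.
Midpoints: 5/7, 8/7, 11/7, 2, 17/7, 20/7, 23/7.
g(5/7) ≈ 1.558, g(8/7) ≈ 1.813, g(11/7) ≈ 2.035, g(2) ≈ 2.236, g(17/7) ≈ 2.420, g(20/7) ≈ 2.591, g(23/7) ≈ 2.752.
Sum = Δu · [g(5/7) + g(8/7) + g(11/7) + ...].
Sum ≈ 6.602.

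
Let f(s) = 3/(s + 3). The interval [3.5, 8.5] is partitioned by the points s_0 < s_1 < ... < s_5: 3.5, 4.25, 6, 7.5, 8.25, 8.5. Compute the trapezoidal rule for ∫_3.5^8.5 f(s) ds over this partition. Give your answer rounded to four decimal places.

Subinterval widths: 0.75, 1.75, 1.5, 0.75, 0.25.
f(3.5) = 6/13, f(4.25) = 12/29, f(6) = 1/3, f(7.5) = 2/7, f(8.25) = 4/15, f(8.5) = 6/23.
On each subinterval the trapezoid contributes (Δs_i/2)·[f(s_{i-1}) + f(s_i)].
Sum ≈ 1.7194.

1.7194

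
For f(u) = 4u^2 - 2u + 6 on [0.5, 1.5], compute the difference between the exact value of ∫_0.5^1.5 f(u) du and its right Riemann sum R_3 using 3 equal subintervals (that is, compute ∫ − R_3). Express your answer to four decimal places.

Exact integral: ∫_0.5^1.5 f(u) du ≈ 8.333333.
R_3 ≈ 9.407407.
Error ≈ 8.333333 − 9.407407 ≈ -1.0741.

-1.0741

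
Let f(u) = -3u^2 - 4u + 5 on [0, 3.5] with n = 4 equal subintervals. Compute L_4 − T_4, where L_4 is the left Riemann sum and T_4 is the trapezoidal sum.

22.203125

L_4 = -29.01171875.
T_4 = -51.21484375.
L_4 − T_4 = 22.203125.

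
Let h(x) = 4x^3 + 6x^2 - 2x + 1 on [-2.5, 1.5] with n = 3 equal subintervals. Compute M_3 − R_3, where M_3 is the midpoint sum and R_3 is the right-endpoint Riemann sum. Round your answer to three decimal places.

-29.333

M_3 = 12.
R_3 ≈ 41.33333.
M_3 − R_3 ≈ -29.333.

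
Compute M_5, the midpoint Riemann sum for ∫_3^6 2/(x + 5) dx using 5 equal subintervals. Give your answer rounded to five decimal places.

0.63669

Δx = (6 − 3)/5 = 0.6.
Midpoints: 3.3, 3.9, 4.5, 5.1, 5.7.
f(3.3) = 20/83, f(3.9) = 20/89, f(4.5) = 4/19, f(5.1) = 20/101, f(5.7) = 20/107.
Sum = Δx · [f(3.3) + f(3.9) + f(4.5) + f(5.1) + f(5.7)].
Sum ≈ 0.63669.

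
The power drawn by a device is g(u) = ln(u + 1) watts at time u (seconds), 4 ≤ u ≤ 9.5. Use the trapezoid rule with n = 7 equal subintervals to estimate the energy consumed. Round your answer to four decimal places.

Δu = (9.5 − 4)/7 = 11/14.
g(4) ≈ 1.6094, g(67/14) ≈ 1.7554, g(39/7) ≈ 1.8827, g(89/14) ≈ 1.9957, g(50/7) ≈ 2.0971, g(111/14) ≈ 2.1893, g(61/7) ≈ 2.2736, g(9.5) ≈ 2.3514.
T_7 = (Δu/2)·[g(u_0) + 2g(u_1) + ... + 2g(u_{6}) + g(u_7)].
Sum ≈ 11.1369.

11.1369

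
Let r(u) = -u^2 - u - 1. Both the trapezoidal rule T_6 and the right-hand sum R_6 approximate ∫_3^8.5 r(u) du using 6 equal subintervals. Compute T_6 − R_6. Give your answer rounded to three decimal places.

31.510

T_6 ≈ -233.60359.
R_6 ≈ -265.11400.
T_6 − R_6 ≈ 31.510.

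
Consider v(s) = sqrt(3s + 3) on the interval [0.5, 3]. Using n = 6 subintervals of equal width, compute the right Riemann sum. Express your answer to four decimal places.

Δs = (3 − 0.5)/6 = 5/12.
Right endpoints: 11/12, 4/3, 1.75, 13/6, 31/12, 3.
v(11/12) ≈ 2.3979, v(4/3) ≈ 2.6458, v(1.75) ≈ 2.8723, v(13/6) ≈ 3.0822, v(31/12) ≈ 3.2787, v(3) ≈ 3.4641.
Sum = Δs · [v(11/12) + v(4/3) + v(1.75) + ...].
Sum ≈ 7.3921.

7.3921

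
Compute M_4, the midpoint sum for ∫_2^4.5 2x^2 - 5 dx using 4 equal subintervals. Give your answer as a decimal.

42.75390625

Δx = (4.5 − 2)/4 = 0.625.
Midpoints: 2.3125, 2.9375, 3.5625, 4.1875.
f(2.3125) = 5.6953125, f(2.9375) = 12.2578125, f(3.5625) = 20.3828125, f(4.1875) = 30.0703125.
Sum = Δx · [f(2.3125) + f(2.9375) + f(3.5625) + f(4.1875)].
Sum = 42.75390625.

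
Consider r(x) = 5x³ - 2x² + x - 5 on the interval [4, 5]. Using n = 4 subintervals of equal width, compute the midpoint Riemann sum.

419.7421875

Δx = (5 − 4)/4 = 0.25.
Midpoints: 4.125, 4.375, 4.625, 4.875.
r(4.125) = 161813/512, r(4.375) = 194455/512, r(4.625) = 231169/512, r(4.875) = 272195/512.
Sum = Δx · [r(4.125) + r(4.375) + r(4.625) + r(4.875)].
Sum = 419.7421875.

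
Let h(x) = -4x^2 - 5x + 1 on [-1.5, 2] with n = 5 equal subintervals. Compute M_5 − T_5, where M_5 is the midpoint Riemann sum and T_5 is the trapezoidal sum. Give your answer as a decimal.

1.715

M_5 = -15.47.
T_5 = -17.185.
M_5 − T_5 = 1.715.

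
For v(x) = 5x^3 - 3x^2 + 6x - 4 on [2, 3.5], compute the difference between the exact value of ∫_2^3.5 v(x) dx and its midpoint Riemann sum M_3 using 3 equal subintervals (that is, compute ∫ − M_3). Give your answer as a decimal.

1.1953125

Exact integral: ∫_2^3.5 v(x) dx = 151.453125.
M_3 = 150.2578125.
Error = 151.453125 − 150.2578125 = 1.1953125.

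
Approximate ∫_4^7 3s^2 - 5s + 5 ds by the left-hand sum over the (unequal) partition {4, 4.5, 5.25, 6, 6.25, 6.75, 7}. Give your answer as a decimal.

188.21875

Subinterval widths: 0.5, 0.75, 0.75, 0.25, 0.5, 0.25.
Left endpoints: 4, 4.5, 5.25, 6, 6.25, 6.75.
f(4) = 33, f(4.5) = 43.25, f(5.25) = 61.4375, f(6) = 83, f(6.25) = 90.9375, f(6.75) = 107.9375.
Sum = Σ Δs_i · f(s_i).
Sum = 188.21875.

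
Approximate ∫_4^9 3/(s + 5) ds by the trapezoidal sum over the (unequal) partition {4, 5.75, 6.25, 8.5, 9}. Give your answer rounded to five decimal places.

1.33141

Subinterval widths: 1.75, 0.5, 2.25, 0.5.
f(4) = 1/3, f(5.75) = 12/43, f(6.25) = 4/15, f(8.5) = 2/9, f(9) = 3/14.
On each subinterval the trapezoid contributes (Δs_i/2)·[f(s_{i-1}) + f(s_i)].
Sum ≈ 1.33141.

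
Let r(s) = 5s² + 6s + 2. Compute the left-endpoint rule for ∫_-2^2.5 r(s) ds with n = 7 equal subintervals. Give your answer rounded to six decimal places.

44.380102

Δs = (2.5 − (-2))/7 = 9/14.
Left endpoints: -2, -19/14, -5/7, -1/14, 4/7, 17/14, 13/7.
r(-2) = 10, r(-19/14) = 601/196, r(-5/7) = 13/49, r(-1/14) = 313/196, r(4/7) = 346/49, r(17/14) = 3265/196, r(13/7) = 1489/49.
Sum = Δs · [r(-2) + r(-19/14) + r(-5/7) + ...].
Sum ≈ 44.380102.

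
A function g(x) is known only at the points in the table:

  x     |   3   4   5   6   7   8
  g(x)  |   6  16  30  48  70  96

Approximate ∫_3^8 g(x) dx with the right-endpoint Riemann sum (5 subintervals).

260

Δx = 1.
Sum = 1·[16 + 30 + 48 + 70 + 96] = 260.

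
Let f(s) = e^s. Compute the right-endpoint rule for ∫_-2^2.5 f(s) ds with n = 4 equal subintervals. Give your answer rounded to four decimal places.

Δs = (2.5 − (-2))/4 = 1.125.
Right endpoints: -0.875, 0.25, 1.375, 2.5.
f(-0.875) ≈ 0.4169, f(0.25) ≈ 1.2840, f(1.375) ≈ 3.9551, f(2.5) ≈ 12.1825.
Sum = Δs · [f(-0.875) + f(0.25) + f(1.375) + f(2.5)].
Sum ≈ 20.0683.

20.0683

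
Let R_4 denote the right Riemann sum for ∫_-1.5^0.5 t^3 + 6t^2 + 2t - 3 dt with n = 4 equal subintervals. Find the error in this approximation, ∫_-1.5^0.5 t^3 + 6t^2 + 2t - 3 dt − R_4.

0.75

Exact integral: ∫_-1.5^0.5 f(t) dt = -2.25.
R_4 = -3.
Error = -2.25 − (-3) = 0.75.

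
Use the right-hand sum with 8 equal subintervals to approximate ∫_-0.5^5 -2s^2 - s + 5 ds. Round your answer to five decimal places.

-88.06445

Δs = (5 − (-0.5))/8 = 0.6875.
Right endpoints: 0.1875, 0.875, 1.5625, 2.25, 2.9375, 3.625, 4.3125, 5.
f(0.1875) = 4.7421875, f(0.875) = 2.59375, f(1.5625) = -1.4453125, f(2.25) = -7.375, f(2.9375) = -15.1953125, f(3.625) = -24.90625, f(4.3125) = -36.5078125, f(5) = -50.
Sum = Δs · [f(0.1875) + f(0.875) + f(1.5625) + ...].
Sum ≈ -88.06445.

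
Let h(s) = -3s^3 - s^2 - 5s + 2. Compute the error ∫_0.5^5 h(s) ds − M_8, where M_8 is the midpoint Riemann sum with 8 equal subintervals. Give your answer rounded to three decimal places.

Exact integral: ∫_0.5^5 h(s) ds = -563.203125.
M_8 ≈ -560.14783.
Error ≈ -563.203125 − (-560.14783) ≈ -3.055.

-3.055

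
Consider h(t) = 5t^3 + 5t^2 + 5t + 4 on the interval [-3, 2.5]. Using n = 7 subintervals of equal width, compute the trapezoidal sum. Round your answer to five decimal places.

Δt = (2.5 − (-3))/7 = 11/14.
h(-3) = -101, h(-31/14) = -101089/2744, h(-10/7) = -2578/343, h(-9/14) = 4181/2744, h(1/7) = 1657/343, h(13/14) = 46531/2744, h(12/7) = 17992/343, h(2.5) = 125.875.
T_7 = (Δt/2)·[h(t_0) + 2h(t_1) + ... + 2h(t_{6}) + h(t_7)].
Sum ≈ 34.45217.

34.45217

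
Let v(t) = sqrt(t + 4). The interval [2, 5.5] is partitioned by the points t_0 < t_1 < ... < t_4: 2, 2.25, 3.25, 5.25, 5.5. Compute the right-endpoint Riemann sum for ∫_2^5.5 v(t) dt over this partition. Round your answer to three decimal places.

Subinterval widths: 0.25, 1, 2, 0.25.
Right endpoints: 2.25, 3.25, 5.25, 5.5.
v(2.25) ≈ 2.500, v(3.25) ≈ 2.693, v(5.25) ≈ 3.041, v(5.5) ≈ 3.082.
Sum = Σ Δt_i · v(t_i).
Sum ≈ 10.171.

10.171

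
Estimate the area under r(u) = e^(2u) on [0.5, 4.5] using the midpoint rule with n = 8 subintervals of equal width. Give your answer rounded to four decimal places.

Δu = (4.5 − 0.5)/8 = 0.5.
Midpoints: 0.75, 1.25, 1.75, 2.25, 2.75, 3.25, 3.75, 4.25.
r(0.75) ≈ 4.4817, r(1.25) ≈ 12.1825, r(1.75) ≈ 33.1155, r(2.25) ≈ 90.0171, r(2.75) ≈ 244.6919, r(3.25) ≈ 665.1416, r(3.75) ≈ 1808.0424, r(4.25) ≈ 4914.7688.
Sum = Δu · [r(0.75) + r(1.25) + r(1.75) + ...].
Sum ≈ 3886.2208.

3886.2208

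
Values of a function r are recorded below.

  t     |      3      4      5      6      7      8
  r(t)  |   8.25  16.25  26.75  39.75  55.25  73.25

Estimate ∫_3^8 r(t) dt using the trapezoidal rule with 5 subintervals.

Δt = 1.
T_5 = (1/2)·[8.25 + 2·16.25 + 2·26.75 + 2·39.75 + 2·55.25 + 73.25] = 178.75.

178.75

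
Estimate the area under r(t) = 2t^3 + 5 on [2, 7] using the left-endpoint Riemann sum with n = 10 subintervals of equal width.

Δt = (7 − 2)/10 = 0.5.
Left endpoints: 2, 2.5, 3, 3.5, 4, 4.5, 5, 5.5, 6, 6.5.
r(2) = 21, r(2.5) = 36.25, r(3) = 59, r(3.5) = 90.75, r(4) = 133, r(4.5) = 187.25, r(5) = 255, r(5.5) = 337.75, r(6) = 437, r(6.5) = 554.25.
Sum = Δt · [r(2) + r(2.5) + r(3) + ...].
Sum = 1055.625.

1055.625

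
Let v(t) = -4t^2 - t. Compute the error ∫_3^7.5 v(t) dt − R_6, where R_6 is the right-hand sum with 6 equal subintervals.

74.25

Exact integral: ∫_3^7.5 v(t) dt = -550.125.
R_6 = -624.375.
Error = -550.125 − (-624.375) = 74.25.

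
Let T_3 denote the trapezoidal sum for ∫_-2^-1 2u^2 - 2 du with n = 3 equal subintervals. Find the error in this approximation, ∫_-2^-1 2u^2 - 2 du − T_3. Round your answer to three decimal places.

-0.037

Exact integral: ∫_-2^-1 f(u) du ≈ 2.66667.
T_3 ≈ 2.70370.
Error ≈ 2.66667 − 2.70370 ≈ -0.037.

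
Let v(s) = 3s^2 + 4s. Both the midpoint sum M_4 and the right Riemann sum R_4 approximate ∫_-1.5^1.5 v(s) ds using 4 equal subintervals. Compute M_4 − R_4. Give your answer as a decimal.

-5.765625

M_4 = 6.328125.
R_4 = 12.09375.
M_4 − R_4 = -5.765625.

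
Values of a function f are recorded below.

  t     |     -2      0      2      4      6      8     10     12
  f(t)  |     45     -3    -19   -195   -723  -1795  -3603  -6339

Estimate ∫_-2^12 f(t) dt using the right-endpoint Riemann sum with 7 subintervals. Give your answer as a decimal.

-25354

Δt = 2.
Sum = 2·[(-3) + (-19) + (-195) + (-723) + (-1795) + (-3603) + (-6339)] = -25354.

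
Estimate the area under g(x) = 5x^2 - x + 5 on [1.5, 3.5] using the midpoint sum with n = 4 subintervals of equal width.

70.625

Δx = (3.5 − 1.5)/4 = 0.5.
Midpoints: 1.75, 2.25, 2.75, 3.25.
g(1.75) = 18.5625, g(2.25) = 28.0625, g(2.75) = 40.0625, g(3.25) = 54.5625.
Sum = Δx · [g(1.75) + g(2.25) + g(2.75) + g(3.25)].
Sum = 70.625.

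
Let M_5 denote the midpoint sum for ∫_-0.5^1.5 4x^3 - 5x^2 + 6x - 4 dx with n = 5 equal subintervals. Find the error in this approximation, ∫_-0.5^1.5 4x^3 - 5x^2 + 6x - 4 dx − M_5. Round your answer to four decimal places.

Exact integral: ∫_-0.5^1.5 f(x) dx ≈ -2.833333.
M_5 = -2.86.
Error ≈ -2.833333 − (-2.86) ≈ 0.0267.

0.0267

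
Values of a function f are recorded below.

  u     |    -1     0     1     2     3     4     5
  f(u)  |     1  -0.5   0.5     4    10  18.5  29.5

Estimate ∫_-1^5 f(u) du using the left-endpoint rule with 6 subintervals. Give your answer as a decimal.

Δu = 1.
Sum = 1·[1 + (-0.5) + 0.5 + 4 + 10 + 18.5] = 33.5.

33.5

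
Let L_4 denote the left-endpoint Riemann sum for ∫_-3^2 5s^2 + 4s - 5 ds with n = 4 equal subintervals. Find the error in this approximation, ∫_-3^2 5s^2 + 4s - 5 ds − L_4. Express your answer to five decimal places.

Exact integral: ∫_-3^2 f(s) ds ≈ 23.3333333.
L_4 = 32.96875.
Error ≈ 23.3333333 − 32.96875 ≈ -9.63542.

-9.63542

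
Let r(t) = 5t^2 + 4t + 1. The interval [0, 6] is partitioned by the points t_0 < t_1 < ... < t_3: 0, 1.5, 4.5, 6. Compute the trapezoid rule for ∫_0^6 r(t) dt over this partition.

466.125

Subinterval widths: 1.5, 3, 1.5.
r(0) = 1, r(1.5) = 18.25, r(4.5) = 120.25, r(6) = 205.
On each subinterval the trapezoid contributes (Δt_i/2)·[r(t_{i-1}) + r(t_i)].
Sum = 466.125.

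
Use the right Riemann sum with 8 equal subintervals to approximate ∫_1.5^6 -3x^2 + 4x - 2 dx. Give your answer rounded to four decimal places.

-178.2510

Δx = (6 − 1.5)/8 = 0.5625.
Right endpoints: 2.0625, 2.625, 3.1875, 3.75, 4.3125, 4.875, 5.4375, 6.
f(2.0625) = -6.51171875, f(2.625) = -12.171875, f(3.1875) = -19.73046875, f(3.75) = -29.1875, f(4.3125) = -40.54296875, f(4.875) = -53.796875, f(5.4375) = -68.94921875, f(6) = -86.
Sum = Δx · [f(2.0625) + f(2.625) + f(3.1875) + ...].
Sum ≈ -178.2510.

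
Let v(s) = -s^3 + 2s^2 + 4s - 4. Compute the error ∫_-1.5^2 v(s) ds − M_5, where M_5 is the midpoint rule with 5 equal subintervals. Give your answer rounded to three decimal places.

Exact integral: ∫_-1.5^2 v(s) ds ≈ -5.65104.
M_5 = -5.8296875.
Error ≈ -5.65104 − (-5.8296875) ≈ 0.179.

0.179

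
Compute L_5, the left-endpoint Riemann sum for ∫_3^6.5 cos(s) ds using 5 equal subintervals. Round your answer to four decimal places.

Δs = (6.5 − 3)/5 = 0.7.
Left endpoints: 3, 3.7, 4.4, 5.1, 5.8.
f(3) ≈ -0.9900, f(3.7) ≈ -0.8481, f(4.4) ≈ -0.3073, f(5.1) ≈ 0.3780, f(5.8) ≈ 0.8855.
Sum = Δs · [f(3) + f(3.7) + f(4.4) + f(5.1) + f(5.8)].
Sum ≈ -0.6173.

-0.6173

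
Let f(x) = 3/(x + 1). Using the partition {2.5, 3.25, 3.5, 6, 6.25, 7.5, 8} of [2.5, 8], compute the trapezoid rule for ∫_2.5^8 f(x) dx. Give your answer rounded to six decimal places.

Subinterval widths: 0.75, 0.25, 2.5, 0.25, 1.25, 0.5.
f(2.5) = 6/7, f(3.25) = 12/17, f(3.5) = 2/3, f(6) = 3/7, f(6.25) = 12/29, f(7.5) = 6/17, f(8) = 1/3.
On each subinterval the trapezoid contributes (Δx_i/2)·[f(x_{i-1}) + f(x_i)].
Sum ≈ 2.882824.

2.882824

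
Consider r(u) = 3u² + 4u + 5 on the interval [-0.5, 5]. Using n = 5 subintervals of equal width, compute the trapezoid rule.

205.4525

Δu = (5 − (-0.5))/5 = 1.1.
r(-0.5) = 3.75, r(0.6) = 8.48, r(1.7) = 20.47, r(2.8) = 39.72, r(3.9) = 66.23, r(5) = 100.
T_5 = (Δu/2)·[r(u_0) + 2r(u_1) + ... + 2r(u_{4}) + r(u_5)].
Sum = 205.4525.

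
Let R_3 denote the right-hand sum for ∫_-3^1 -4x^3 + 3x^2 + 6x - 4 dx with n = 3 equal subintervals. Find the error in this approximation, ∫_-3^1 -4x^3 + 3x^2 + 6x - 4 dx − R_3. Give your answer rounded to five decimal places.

56.88889

Exact integral: ∫_-3^1 f(x) dx = 68.
R_3 ≈ 11.1111111.
Error ≈ 68 − 11.1111111 ≈ 56.88889.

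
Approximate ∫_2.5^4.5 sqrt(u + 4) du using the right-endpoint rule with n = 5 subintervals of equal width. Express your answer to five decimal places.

Δu = (4.5 − 2.5)/5 = 0.4.
Right endpoints: 2.9, 3.3, 3.7, 4.1, 4.5.
f(2.9) ≈ 2.62679, f(3.3) ≈ 2.70185, f(3.7) ≈ 2.77489, f(4.1) ≈ 2.84605, f(4.5) ≈ 2.91548.
Sum = Δu · [f(2.9) + f(3.3) + f(3.7) + f(4.1) + f(4.5)].
Sum ≈ 5.54602.

5.54602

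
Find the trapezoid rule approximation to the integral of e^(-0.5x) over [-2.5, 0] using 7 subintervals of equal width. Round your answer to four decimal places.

Δx = (0 − (-2.5))/7 = 5/14.
f(-2.5) ≈ 3.4903, f(-15/7) ≈ 2.9195, f(-25/14) ≈ 2.4421, f(-10/7) ≈ 2.0427, f(-15/14) ≈ 1.7087, f(-5/7) ≈ 1.4292, f(-5/14) ≈ 1.1955, f(0) ≈ 1.0000.
T_7 = (Δx/2)·[f(x_0) + 2f(x_1) + ... + 2f(x_{6}) + f(x_7)].
Sum ≈ 4.9939.

4.9939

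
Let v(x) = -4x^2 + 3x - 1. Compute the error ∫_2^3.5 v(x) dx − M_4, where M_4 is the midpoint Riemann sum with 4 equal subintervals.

-0.0703125

Exact integral: ∫_2^3.5 v(x) dx = -35.625.
M_4 = -35.5546875.
Error = -35.625 − (-35.5546875) = -0.0703125.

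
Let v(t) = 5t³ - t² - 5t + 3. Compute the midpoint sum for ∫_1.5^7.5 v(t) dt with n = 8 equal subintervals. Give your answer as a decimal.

3673.546875

Δt = (7.5 − 1.5)/8 = 0.75.
Midpoints: 1.875, 2.625, 3.375, 4.125, 4.875, 5.625, 6.375, 7.125.
v(1.875) = 11811/512, v(2.625) = 37593/512, v(3.375) = 85479/512, v(4.125) = 161949/512, v(4.875) = 273483/512, v(5.625) = 426561/512, v(6.375) = 627663/512, v(7.125) = 883269/512.
Sum = Δt · [v(1.875) + v(2.625) + v(3.375) + ...].
Sum = 3673.546875.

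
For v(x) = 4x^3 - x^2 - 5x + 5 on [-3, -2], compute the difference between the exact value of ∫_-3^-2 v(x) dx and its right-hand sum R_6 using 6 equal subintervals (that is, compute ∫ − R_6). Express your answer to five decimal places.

Exact integral: ∫_-3^-2 v(x) dx ≈ -53.8333333.
R_6 ≈ -47.6435185.
Error ≈ -53.8333333 − (-47.6435185) ≈ -6.18981.

-6.18981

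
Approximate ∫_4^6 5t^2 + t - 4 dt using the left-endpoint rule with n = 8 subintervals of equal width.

242.6875

Δt = (6 − 4)/8 = 0.25.
Left endpoints: 4, 4.25, 4.5, 4.75, 5, 5.25, 5.5, 5.75.
f(4) = 80, f(4.25) = 90.5625, f(4.5) = 101.75, f(4.75) = 113.5625, f(5) = 126, f(5.25) = 139.0625, f(5.5) = 152.75, f(5.75) = 167.0625.
Sum = Δt · [f(4) + f(4.25) + f(4.5) + ...].
Sum = 242.6875.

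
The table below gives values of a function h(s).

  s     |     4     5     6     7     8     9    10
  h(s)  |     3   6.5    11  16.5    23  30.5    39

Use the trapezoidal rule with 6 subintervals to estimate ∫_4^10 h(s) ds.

Δs = 1.
T_6 = (1/2)·[3 + 2·6.5 + 2·11 + 2·16.5 + 2·23 + 2·30.5 + 39] = 108.5.

108.5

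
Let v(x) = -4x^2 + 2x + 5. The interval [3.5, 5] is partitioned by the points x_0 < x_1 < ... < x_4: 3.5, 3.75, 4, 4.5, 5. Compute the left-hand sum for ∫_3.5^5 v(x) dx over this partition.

-79.1875

Subinterval widths: 0.25, 0.25, 0.5, 0.5.
Left endpoints: 3.5, 3.75, 4, 4.5.
v(3.5) = -37, v(3.75) = -43.75, v(4) = -51, v(4.5) = -67.
Sum = Σ Δx_i · v(x_i).
Sum = -79.1875.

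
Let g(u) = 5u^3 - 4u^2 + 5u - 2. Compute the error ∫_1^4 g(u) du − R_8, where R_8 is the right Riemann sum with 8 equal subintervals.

Exact integral: ∫_1^4 g(u) du = 266.25.
R_8 = 319.23046875.
Error = 266.25 − 319.23046875 = -52.98046875.

-52.98046875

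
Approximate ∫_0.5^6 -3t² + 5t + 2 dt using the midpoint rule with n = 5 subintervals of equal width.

Δt = (6 − 0.5)/5 = 1.1.
Midpoints: 1.05, 2.15, 3.25, 4.35, 5.45.
f(1.05) = 3.9425, f(2.15) = -1.1175, f(3.25) = -13.4375, f(4.35) = -33.0175, f(5.45) = -59.8575.
Sum = Δt · [f(1.05) + f(2.15) + f(3.25) + f(4.35) + f(5.45)].
Sum = -113.83625.

-113.83625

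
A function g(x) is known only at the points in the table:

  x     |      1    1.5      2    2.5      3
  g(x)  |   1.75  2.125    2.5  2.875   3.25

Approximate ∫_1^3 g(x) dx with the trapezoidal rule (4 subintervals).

5

Δx = 0.5.
T_4 = (0.5/2)·[1.75 + 2·2.125 + 2·2.5 + 2·2.875 + 3.25] = 5.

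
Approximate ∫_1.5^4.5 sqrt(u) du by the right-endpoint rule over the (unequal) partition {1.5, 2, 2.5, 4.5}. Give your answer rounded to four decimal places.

5.7403

Subinterval widths: 0.5, 0.5, 2.
Right endpoints: 2, 2.5, 4.5.
f(2) ≈ 1.4142, f(2.5) ≈ 1.5811, f(4.5) ≈ 2.1213.
Sum = Σ Δu_i · f(u_i).
Sum ≈ 5.7403.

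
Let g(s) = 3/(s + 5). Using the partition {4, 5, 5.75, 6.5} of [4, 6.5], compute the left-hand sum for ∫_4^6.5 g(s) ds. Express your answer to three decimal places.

0.768

Subinterval widths: 1, 0.75, 0.75.
Left endpoints: 4, 5, 5.75.
g(4) = 1/3, g(5) = 0.3, g(5.75) = 12/43.
Sum = Σ Δs_i · g(s_i).
Sum ≈ 0.768.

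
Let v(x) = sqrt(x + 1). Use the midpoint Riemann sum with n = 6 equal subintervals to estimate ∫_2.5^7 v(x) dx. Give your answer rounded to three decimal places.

Δx = (7 − 2.5)/6 = 0.75.
Midpoints: 2.875, 3.625, 4.375, 5.125, 5.875, 6.625.
v(2.875) ≈ 1.969, v(3.625) ≈ 2.151, v(4.375) ≈ 2.318, v(5.125) ≈ 2.475, v(5.875) ≈ 2.622, v(6.625) ≈ 2.761.
Sum = Δx · [v(2.875) + v(3.625) + v(4.375) + ...].
Sum ≈ 10.722.

10.722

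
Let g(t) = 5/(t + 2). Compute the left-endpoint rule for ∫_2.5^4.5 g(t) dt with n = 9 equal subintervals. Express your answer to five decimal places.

1.87714

Δt = (4.5 − 2.5)/9 = 2/9.
Left endpoints: 2.5, 49/18, 53/18, 19/6, 61/18, 65/18, 23/6, 73/18, 77/18.
g(2.5) = 10/9, g(49/18) = 18/17, g(53/18) = 90/89, g(19/6) = 30/31, g(61/18) = 90/97, g(65/18) = 90/101, g(23/6) = 6/7, g(73/18) = 90/109, g(77/18) = 90/113.
Sum = Δt · [g(2.5) + g(49/18) + g(53/18) + ...].
Sum ≈ 1.87714.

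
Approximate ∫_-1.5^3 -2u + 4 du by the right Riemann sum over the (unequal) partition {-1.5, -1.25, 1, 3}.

2.125

Subinterval widths: 0.25, 2.25, 2.
Right endpoints: -1.25, 1, 3.
f(-1.25) = 6.5, f(1) = 2, f(3) = -2.
Sum = Σ Δu_i · f(u_i).
Sum = 2.125.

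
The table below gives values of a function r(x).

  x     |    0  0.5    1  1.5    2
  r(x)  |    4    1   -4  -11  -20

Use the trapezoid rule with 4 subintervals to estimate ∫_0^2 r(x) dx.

Δx = 0.5.
T_4 = (0.5/2)·[4 + 2·1 + 2·(-4) + 2·(-11) + (-20)] = -11.

-11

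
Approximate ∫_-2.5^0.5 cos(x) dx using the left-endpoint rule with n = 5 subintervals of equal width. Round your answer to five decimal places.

0.54175

Δx = (0.5 − (-2.5))/5 = 0.6.
Left endpoints: -2.5, -1.9, -1.3, -0.7, -0.1.
f(-2.5) ≈ -0.80114, f(-1.9) ≈ -0.32329, f(-1.3) ≈ 0.26750, f(-0.7) ≈ 0.76484, f(-0.1) ≈ 0.99500.
Sum = Δx · [f(-2.5) + f(-1.9) + f(-1.3) + f(-0.7) + f(-0.1)].
Sum ≈ 0.54175.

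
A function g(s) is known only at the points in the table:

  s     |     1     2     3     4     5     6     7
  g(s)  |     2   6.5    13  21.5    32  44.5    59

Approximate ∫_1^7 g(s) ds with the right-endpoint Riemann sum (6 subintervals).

Δs = 1.
Sum = 1·[6.5 + 13 + 21.5 + 32 + 44.5 + 59] = 176.5.

176.5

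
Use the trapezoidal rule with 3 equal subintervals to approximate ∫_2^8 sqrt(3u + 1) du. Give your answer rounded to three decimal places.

23.575

Δu = (8 − 2)/3 = 2.
f(2) ≈ 2.646, f(4) ≈ 3.606, f(6) ≈ 4.359, f(8) ≈ 5.000.
T_3 = (Δu/2)·[f(u_0) + 2f(u_1) + 2f(u_2) + f(u_3)].
Sum ≈ 23.575.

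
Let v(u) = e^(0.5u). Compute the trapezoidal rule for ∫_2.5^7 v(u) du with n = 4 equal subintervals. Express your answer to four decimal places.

60.8043

Δu = (7 − 2.5)/4 = 1.125.
v(2.5) ≈ 3.4903, v(3.625) ≈ 6.1257, v(4.75) ≈ 10.7510, v(5.875) ≈ 18.8686, v(7) ≈ 33.1155.
T_4 = (Δu/2)·[v(u_0) + 2v(u_1) + 2v(u_2) + 2v(u_3) + v(u_4)].
Sum ≈ 60.8043.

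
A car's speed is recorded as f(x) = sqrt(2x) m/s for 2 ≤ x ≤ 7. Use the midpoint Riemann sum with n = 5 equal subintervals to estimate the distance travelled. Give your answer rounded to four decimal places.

14.8040

Δx = (7 − 2)/5 = 1.
Midpoints: 2.5, 3.5, 4.5, 5.5, 6.5.
f(2.5) ≈ 2.2361, f(3.5) ≈ 2.6458, f(4.5) ≈ 3.0000, f(5.5) ≈ 3.3166, f(6.5) ≈ 3.6056.
Sum = Δx · [f(2.5) + f(3.5) + f(4.5) + f(5.5) + f(6.5)].
Sum ≈ 14.8040.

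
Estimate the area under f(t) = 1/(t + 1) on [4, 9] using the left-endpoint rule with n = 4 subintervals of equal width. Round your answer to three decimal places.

Δt = (9 − 4)/4 = 1.25.
Left endpoints: 4, 5.25, 6.5, 7.75.
f(4) = 0.2, f(5.25) = 0.16, f(6.5) = 2/15, f(7.75) = 4/35.
Sum = Δt · [f(4) + f(5.25) + f(6.5) + f(7.75)].
Sum ≈ 0.760.

0.760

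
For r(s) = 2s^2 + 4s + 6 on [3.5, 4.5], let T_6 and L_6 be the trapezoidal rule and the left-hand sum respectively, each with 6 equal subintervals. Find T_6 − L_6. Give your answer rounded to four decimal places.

T_6 ≈ 54.175926.
L_6 ≈ 52.509259.
T_6 − L_6 ≈ 1.6667.

1.6667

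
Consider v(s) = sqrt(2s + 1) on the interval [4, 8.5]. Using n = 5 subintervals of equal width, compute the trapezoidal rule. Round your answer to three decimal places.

Δs = (8.5 − 4)/5 = 0.9.
v(4) ≈ 3.000, v(4.9) ≈ 3.286, v(5.8) ≈ 3.550, v(6.7) ≈ 3.795, v(7.6) ≈ 4.025, v(8.5) ≈ 4.243.
T_5 = (Δs/2)·[v(s_0) + 2v(s_1) + ... + 2v(s_{4}) + v(s_5)].
Sum ≈ 16.449.

16.449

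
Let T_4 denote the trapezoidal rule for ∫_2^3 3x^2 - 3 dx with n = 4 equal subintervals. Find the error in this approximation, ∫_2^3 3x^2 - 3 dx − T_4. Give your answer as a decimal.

Exact integral: ∫_2^3 f(x) dx = 16.
T_4 = 16.03125.
Error = 16 − 16.03125 = -0.03125.

-0.03125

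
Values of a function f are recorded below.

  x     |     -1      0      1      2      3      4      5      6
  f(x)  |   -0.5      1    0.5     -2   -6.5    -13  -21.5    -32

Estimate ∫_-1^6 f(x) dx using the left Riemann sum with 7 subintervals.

Δx = 1.
Sum = 1·[(-0.5) + 1 + 0.5 + (-2) + (-6.5) + (-13) + (-21.5)] = -42.

-42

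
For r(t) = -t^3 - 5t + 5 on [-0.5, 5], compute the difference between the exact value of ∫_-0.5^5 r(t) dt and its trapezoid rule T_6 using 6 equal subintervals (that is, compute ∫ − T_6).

5.19921875

Exact integral: ∫_-0.5^5 r(t) dt = -190.609375.
T_6 = -195.80859375.
Error = -190.609375 − (-195.80859375) = 5.19921875.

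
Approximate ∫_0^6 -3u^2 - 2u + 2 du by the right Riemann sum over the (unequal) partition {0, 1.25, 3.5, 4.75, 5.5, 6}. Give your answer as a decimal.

-328.21875

Subinterval widths: 1.25, 2.25, 1.25, 0.75, 0.5.
Right endpoints: 1.25, 3.5, 4.75, 5.5, 6.
f(1.25) = -5.1875, f(3.5) = -41.75, f(4.75) = -75.1875, f(5.5) = -99.75, f(6) = -118.
Sum = Σ Δu_i · f(u_i).
Sum = -328.21875.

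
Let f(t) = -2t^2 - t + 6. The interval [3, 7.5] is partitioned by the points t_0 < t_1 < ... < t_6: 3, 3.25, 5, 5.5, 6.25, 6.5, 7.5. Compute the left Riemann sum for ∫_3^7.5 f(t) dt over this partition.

Subinterval widths: 0.25, 1.75, 0.5, 0.75, 0.25, 1.
Left endpoints: 3, 3.25, 5, 5.5, 6.25, 6.5.
f(3) = -15, f(3.25) = -18.375, f(5) = -49, f(5.5) = -60, f(6.25) = -78.375, f(6.5) = -85.
Sum = Σ Δt_i · f(t_i).
Sum = -210.

-210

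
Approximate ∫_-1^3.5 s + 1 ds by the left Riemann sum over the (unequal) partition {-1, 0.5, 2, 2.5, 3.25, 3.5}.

7.4375

Subinterval widths: 1.5, 1.5, 0.5, 0.75, 0.25.
Left endpoints: -1, 0.5, 2, 2.5, 3.25.
f(-1) = 0, f(0.5) = 1.5, f(2) = 3, f(2.5) = 3.5, f(3.25) = 4.25.
Sum = Σ Δs_i · f(s_i).
Sum = 7.4375.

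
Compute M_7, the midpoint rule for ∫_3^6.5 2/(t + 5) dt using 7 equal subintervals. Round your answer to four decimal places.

Δt = (6.5 − 3)/7 = 0.5.
Midpoints: 3.25, 3.75, 4.25, 4.75, 5.25, 5.75, 6.25.
f(3.25) = 8/33, f(3.75) = 8/35, f(4.25) = 8/37, f(4.75) = 8/39, f(5.25) = 8/41, f(5.75) = 8/43, f(6.25) = 8/45.
Sum = Δt · [f(3.25) + f(3.75) + f(4.25) + ...].
Sum ≈ 0.7256.

0.7256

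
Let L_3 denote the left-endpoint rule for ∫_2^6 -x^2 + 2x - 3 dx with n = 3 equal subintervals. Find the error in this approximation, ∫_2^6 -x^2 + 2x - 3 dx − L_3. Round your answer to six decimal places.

Exact integral: ∫_2^6 f(x) dx ≈ -49.33333333.
L_3 ≈ -34.51851852.
Error ≈ -49.33333333 − (-34.51851852) ≈ -14.814815.

-14.814815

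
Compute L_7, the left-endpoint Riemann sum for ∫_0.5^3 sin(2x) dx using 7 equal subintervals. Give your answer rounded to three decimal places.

Δx = (3 − 0.5)/7 = 5/14.
Left endpoints: 0.5, 6/7, 17/14, 11/7, 27/14, 16/7, 37/14.
f(0.5) ≈ 0.841, f(6/7) ≈ 0.990, f(17/14) ≈ 0.654, f(11/7) ≈ -0.001, f(27/14) ≈ -0.656, f(16/7) ≈ -0.990, f(37/14) ≈ -0.840.
Sum = Δx · [f(0.5) + f(6/7) + f(17/14) + ...].
Sum ≈ -0.001.

-0.001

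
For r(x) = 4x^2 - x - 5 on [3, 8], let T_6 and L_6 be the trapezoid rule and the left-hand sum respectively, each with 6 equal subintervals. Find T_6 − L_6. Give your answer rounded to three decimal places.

T_6 ≈ 596.48148.
L_6 ≈ 506.89815.
T_6 − L_6 ≈ 89.583.

89.583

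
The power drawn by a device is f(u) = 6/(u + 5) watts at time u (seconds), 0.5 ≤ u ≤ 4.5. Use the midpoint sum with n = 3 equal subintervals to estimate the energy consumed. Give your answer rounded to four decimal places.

Δu = (4.5 − 0.5)/3 = 4/3.
Midpoints: 7/6, 2.5, 23/6.
f(7/6) = 36/37, f(2.5) = 0.8, f(23/6) = 36/53.
Sum = Δu · [f(7/6) + f(2.5) + f(23/6)].
Sum ≈ 3.2696.

3.2696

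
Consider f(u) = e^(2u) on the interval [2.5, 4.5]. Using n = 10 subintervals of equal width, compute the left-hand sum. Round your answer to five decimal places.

3234.75857

Δu = (4.5 − 2.5)/10 = 0.2.
Left endpoints: 2.5, 2.7, 2.9, 3.1, 3.3, 3.5, 3.7, 3.9, 4.1, 4.3.
f(2.5) ≈ 148.41316, f(2.7) ≈ 221.40642, f(2.9) ≈ 330.29956, f(3.1) ≈ 492.74904, f(3.3) ≈ 735.09519, f(3.5) ≈ 1096.63316, f(3.7) ≈ 1635.98443, f(3.9) ≈ 2440.60198, f(4.1) ≈ 3640.95031, f(4.3) ≈ 5431.65959.
Sum = Δu · [f(2.5) + f(2.7) + f(2.9) + ...].
Sum ≈ 3234.75857.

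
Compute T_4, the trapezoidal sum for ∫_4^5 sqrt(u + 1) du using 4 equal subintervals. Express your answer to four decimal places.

Δu = (5 − 4)/4 = 0.25.
f(4) ≈ 2.2361, f(4.25) ≈ 2.2913, f(4.5) ≈ 2.3452, f(4.75) ≈ 2.3979, f(5) ≈ 2.4495.
T_4 = (Δu/2)·[f(u_0) + 2f(u_1) + 2f(u_2) + 2f(u_3) + f(u_4)].
Sum ≈ 2.3443.

2.3443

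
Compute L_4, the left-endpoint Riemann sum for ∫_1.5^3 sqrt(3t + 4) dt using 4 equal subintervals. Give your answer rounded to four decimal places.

4.7785

Δt = (3 − 1.5)/4 = 0.375.
Left endpoints: 1.5, 1.875, 2.25, 2.625.
f(1.5) ≈ 2.9155, f(1.875) ≈ 3.1024, f(2.25) ≈ 3.2787, f(2.625) ≈ 3.4460.
Sum = Δt · [f(1.5) + f(1.875) + f(2.25) + f(2.625)].
Sum ≈ 4.7785.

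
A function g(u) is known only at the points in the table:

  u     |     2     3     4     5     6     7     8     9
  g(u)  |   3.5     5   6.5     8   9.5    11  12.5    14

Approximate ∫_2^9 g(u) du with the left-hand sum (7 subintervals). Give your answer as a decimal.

56

Δu = 1.
Sum = 1·[3.5 + 5 + 6.5 + 8 + 9.5 + 11 + 12.5] = 56.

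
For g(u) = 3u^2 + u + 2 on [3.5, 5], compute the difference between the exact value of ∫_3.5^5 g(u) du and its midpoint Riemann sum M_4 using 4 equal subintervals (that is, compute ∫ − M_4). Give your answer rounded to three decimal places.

Exact integral: ∫_3.5^5 g(u) du = 91.5.
M_4 ≈ 91.44727.
Error ≈ 91.5 − 91.44727 ≈ 0.053.

0.053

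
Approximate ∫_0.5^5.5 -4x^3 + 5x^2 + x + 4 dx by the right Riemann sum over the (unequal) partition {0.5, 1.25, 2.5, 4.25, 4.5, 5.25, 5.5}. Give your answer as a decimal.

-905.5625

Subinterval widths: 0.75, 1.25, 1.75, 0.25, 0.75, 0.25.
Right endpoints: 1.25, 2.5, 4.25, 4.5, 5.25, 5.5.
f(1.25) = 5.25, f(2.5) = -24.75, f(4.25) = -208.5, f(4.5) = -254.75, f(5.25) = -431.75, f(5.5) = -504.75.
Sum = Σ Δx_i · f(x_i).
Sum = -905.5625.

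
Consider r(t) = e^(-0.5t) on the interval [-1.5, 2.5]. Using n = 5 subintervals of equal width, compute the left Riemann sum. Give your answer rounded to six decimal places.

4.441872

Δt = (2.5 − (-1.5))/5 = 0.8.
Left endpoints: -1.5, -0.7, 0.1, 0.9, 1.7.
r(-1.5) ≈ 2.117000, r(-0.7) ≈ 1.419068, r(0.1) ≈ 0.951229, r(0.9) ≈ 0.637628, r(1.7) ≈ 0.427415.
Sum = Δt · [r(-1.5) + r(-0.7) + r(0.1) + r(0.9) + r(1.7)].
Sum ≈ 4.441872.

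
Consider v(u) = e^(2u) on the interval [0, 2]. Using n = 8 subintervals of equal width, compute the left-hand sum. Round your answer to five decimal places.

Δu = (2 − 0)/8 = 0.25.
Left endpoints: 0, 0.25, 0.5, 0.75, 1, 1.25, 1.5, 1.75.
v(0) ≈ 1.00000, v(0.25) ≈ 1.64872, v(0.5) ≈ 2.71828, v(0.75) ≈ 4.48169, v(1) ≈ 7.38906, v(1.25) ≈ 12.18249, v(1.5) ≈ 20.08554, v(1.75) ≈ 33.11545.
Sum = Δu · [v(0) + v(0.25) + v(0.5) + ...].
Sum ≈ 20.65531.

20.65531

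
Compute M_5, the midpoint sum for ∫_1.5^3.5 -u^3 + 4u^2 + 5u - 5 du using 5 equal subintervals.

Δu = (3.5 − 1.5)/5 = 0.4.
Midpoints: 1.7, 2.1, 2.5, 2.9, 3.3.
f(1.7) = 10.147, f(2.1) = 13.879, f(2.5) = 16.875, f(2.9) = 18.751, f(3.3) = 19.123.
Sum = Δu · [f(1.7) + f(2.1) + f(2.5) + f(2.9) + f(3.3)].
Sum = 31.51.

31.51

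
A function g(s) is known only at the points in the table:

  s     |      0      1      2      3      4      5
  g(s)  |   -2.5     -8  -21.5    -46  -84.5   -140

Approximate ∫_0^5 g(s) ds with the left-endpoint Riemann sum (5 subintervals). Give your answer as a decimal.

-162.5

Δs = 1.
Sum = 1·[(-2.5) + (-8) + (-21.5) + (-46) + (-84.5)] = -162.5.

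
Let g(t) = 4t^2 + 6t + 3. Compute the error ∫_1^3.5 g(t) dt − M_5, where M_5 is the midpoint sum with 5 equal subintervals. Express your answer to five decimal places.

Exact integral: ∫_1^3.5 g(t) dt ≈ 97.0833333.
M_5 = 96.875.
Error ≈ 97.0833333 − 96.875 ≈ 0.20833.

0.20833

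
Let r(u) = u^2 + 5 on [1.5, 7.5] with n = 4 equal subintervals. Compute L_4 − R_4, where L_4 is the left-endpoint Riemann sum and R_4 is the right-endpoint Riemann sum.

-81

L_4 = 131.25.
R_4 = 212.25.
L_4 − R_4 = -81.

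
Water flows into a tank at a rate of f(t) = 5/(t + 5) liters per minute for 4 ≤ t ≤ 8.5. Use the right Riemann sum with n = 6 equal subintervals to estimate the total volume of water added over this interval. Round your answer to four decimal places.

Δt = (8.5 − 4)/6 = 0.75.
Right endpoints: 4.75, 5.5, 6.25, 7, 7.75, 8.5.
f(4.75) = 20/39, f(5.5) = 10/21, f(6.25) = 4/9, f(7) = 5/12, f(7.75) = 20/51, f(8.5) = 10/27.
Sum = Δt · [f(4.75) + f(5.5) + f(6.25) + ...].
Sum ≈ 1.9595.

1.9595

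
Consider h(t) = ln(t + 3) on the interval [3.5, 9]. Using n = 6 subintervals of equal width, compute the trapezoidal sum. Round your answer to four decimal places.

Δt = (9 − 3.5)/6 = 11/12.
h(3.5) ≈ 1.8718, h(53/12) ≈ 2.0037, h(16/3) ≈ 2.1203, h(6.25) ≈ 2.2246, h(43/6) ≈ 2.3191, h(97/12) ≈ 2.4054, h(9) ≈ 2.4849.
T_6 = (Δt/2)·[h(t_0) + 2h(t_1) + ... + 2h(t_{5}) + h(t_6)].
Sum ≈ 12.1472.

12.1472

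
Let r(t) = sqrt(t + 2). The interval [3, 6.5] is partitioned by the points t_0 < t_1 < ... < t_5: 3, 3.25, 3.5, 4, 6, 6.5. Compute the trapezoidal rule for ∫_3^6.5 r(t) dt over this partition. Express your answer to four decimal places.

Subinterval widths: 0.25, 0.25, 0.5, 2, 0.5.
r(3) ≈ 2.2361, r(3.25) ≈ 2.2913, r(3.5) ≈ 2.3452, r(4) ≈ 2.4495, r(6) ≈ 2.8284, r(6.5) ≈ 2.9155.
On each subinterval the trapezoid contributes (Δt_i/2)·[r(t_{i-1}) + r(t_i)].
Sum ≈ 9.0580.

9.0580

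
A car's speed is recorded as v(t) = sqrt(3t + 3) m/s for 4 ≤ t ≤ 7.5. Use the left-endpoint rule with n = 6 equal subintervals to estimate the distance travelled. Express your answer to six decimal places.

Δt = (7.5 − 4)/6 = 7/12.
Left endpoints: 4, 55/12, 31/6, 5.75, 19/3, 83/12.
v(4) ≈ 3.872983, v(55/12) ≈ 4.092676, v(31/6) ≈ 4.301163, v(5.75) ≈ 4.500000, v(19/3) ≈ 4.690416, v(83/12) ≈ 4.873397.
Sum = Δt · [v(4) + v(55/12) + v(31/6) + ...].
Sum ≈ 15.359537.

15.359537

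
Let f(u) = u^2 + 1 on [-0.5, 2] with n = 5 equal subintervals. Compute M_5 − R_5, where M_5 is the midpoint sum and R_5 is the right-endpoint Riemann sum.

-1.09375

M_5 = 5.15625.
R_5 = 6.25.
M_5 − R_5 = -1.09375.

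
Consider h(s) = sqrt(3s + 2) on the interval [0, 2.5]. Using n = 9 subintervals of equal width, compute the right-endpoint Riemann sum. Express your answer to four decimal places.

Δs = (2.5 − 0)/9 = 5/18.
Right endpoints: 5/18, 5/9, 5/6, 10/9, 25/18, 5/3, 35/18, 20/9, 2.5.
h(5/18) ≈ 1.6833, h(5/9) ≈ 1.9149, h(5/6) ≈ 2.1213, h(10/9) ≈ 2.3094, h(25/18) ≈ 2.4833, h(5/3) ≈ 2.6458, h(35/18) ≈ 2.7988, h(20/9) ≈ 2.9439, h(2.5) ≈ 3.0822.
Sum = Δs · [h(5/18) + h(5/9) + h(5/6) + ...].
Sum ≈ 6.1063.

6.1063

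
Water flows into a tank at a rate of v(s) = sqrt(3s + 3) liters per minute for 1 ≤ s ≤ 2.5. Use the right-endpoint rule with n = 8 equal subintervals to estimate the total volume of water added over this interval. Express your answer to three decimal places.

Δs = (2.5 − 1)/8 = 0.1875.
Right endpoints: 1.1875, 1.375, 1.5625, 1.75, 1.9375, 2.125, 2.3125, 2.5.
v(1.1875) ≈ 2.562, v(1.375) ≈ 2.669, v(1.5625) ≈ 2.773, v(1.75) ≈ 2.872, v(1.9375) ≈ 2.969, v(2.125) ≈ 3.062, v(2.3125) ≈ 3.152, v(2.5) ≈ 3.240.
Sum = Δs · [v(1.1875) + v(1.375) + v(1.5625) + ...].
Sum ≈ 4.369.

4.369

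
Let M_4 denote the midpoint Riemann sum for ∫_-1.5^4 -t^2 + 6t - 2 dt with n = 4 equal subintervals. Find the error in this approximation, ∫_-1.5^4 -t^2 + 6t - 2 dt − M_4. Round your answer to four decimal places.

Exact integral: ∫_-1.5^4 f(t) dt ≈ 7.791667.
M_4 ≈ 8.658203.
Error ≈ 7.791667 − 8.658203 ≈ -0.8665.

-0.8665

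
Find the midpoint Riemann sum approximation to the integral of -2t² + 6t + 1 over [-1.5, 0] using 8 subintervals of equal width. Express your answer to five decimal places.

-7.49121

Δt = (0 − (-1.5))/8 = 0.1875.
Midpoints: -1.40625, -1.21875, -1.03125, -0.84375, -0.65625, -0.46875, -0.28125, -0.09375.
f(-1.40625) = -5833/512, f(-1.21875) = -4753/512, f(-1.03125) = -3745/512, f(-0.84375) = -2809/512, f(-0.65625) = -1945/512, f(-0.46875) = -1153/512, f(-0.28125) = -433/512, f(-0.09375) = 215/512.
Sum = Δt · [f(-1.40625) + f(-1.21875) + f(-1.03125) + ...].
Sum ≈ -7.49121.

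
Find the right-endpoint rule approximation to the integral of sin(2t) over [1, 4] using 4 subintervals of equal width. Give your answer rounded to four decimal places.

Δt = (4 − 1)/4 = 0.75.
Right endpoints: 1.75, 2.5, 3.25, 4.
f(1.75) ≈ -0.3508, f(2.5) ≈ -0.9589, f(3.25) ≈ 0.2151, f(4) ≈ 0.9894.
Sum = Δt · [f(1.75) + f(2.5) + f(3.25) + f(4)].
Sum ≈ -0.0789.

-0.0789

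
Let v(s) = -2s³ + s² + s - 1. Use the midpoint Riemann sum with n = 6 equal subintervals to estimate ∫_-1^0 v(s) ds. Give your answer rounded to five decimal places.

-0.67593

Δs = (0 − (-1))/6 = 1/6.
Midpoints: -11/12, -0.75, -7/12, -5/12, -0.25, -1/12.
v(-11/12) = 401/864, v(-0.75) = -0.34375, v(-7/12) = -731/864, v(-5/12) = -949/864, v(-0.25) = -1.15625, v(-1/12) = -929/864.
Sum = Δs · [v(-11/12) + v(-0.75) + v(-7/12) + ...].
Sum ≈ -0.67593.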